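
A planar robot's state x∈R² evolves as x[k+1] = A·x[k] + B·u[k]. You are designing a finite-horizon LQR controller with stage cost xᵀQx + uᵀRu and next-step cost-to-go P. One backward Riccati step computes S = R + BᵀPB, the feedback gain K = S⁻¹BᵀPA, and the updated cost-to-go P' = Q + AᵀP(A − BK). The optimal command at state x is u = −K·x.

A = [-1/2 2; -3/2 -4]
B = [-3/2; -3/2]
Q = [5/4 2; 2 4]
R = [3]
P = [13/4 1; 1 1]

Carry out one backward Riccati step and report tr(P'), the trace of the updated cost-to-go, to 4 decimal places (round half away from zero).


BᵀP = [-6.3750 -3.0000]
S = R + BᵀPB = [3] + [14.0625] = [17.0625]
BᵀPA = [7.6875 -0.7500]
K = S⁻¹·BᵀPA = [0.4505 -0.0440]
A−BK = [0.1758 1.9341; -0.8242 -4.0659]
AᵀP(A−BK) = [1.0989 2.0879; 2.0879 12.9670]
P' = Q + AᵀP(A−BK) = [2.3489 4.0879; 4.0879 16.9670]
tr(P') = 19.3159

19.3159


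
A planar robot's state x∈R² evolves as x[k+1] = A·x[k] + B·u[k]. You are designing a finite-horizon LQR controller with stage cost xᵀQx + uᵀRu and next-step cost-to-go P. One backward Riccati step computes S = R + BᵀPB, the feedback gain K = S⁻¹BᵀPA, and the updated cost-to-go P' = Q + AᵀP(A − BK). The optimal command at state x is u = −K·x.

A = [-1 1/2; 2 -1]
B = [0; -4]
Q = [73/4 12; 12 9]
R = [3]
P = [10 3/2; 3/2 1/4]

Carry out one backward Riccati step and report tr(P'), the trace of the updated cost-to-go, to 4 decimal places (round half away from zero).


30.6429

BᵀP = [-6.0000 -1.0000]
S = R + BᵀPB = [3] + [4.0000] = [7.0000]
BᵀPA = [4.0000 -2.0000]
K = S⁻¹·BᵀPA = [0.5714 -0.2857]
A−BK = [-1.0000 0.5000; 4.2857 -2.1429]
AᵀP(A−BK) = [2.7143 -1.3571; -1.3571 0.6786]
P' = Q + AᵀP(A−BK) = [20.9643 10.6429; 10.6429 9.6786]
tr(P') = 30.6429


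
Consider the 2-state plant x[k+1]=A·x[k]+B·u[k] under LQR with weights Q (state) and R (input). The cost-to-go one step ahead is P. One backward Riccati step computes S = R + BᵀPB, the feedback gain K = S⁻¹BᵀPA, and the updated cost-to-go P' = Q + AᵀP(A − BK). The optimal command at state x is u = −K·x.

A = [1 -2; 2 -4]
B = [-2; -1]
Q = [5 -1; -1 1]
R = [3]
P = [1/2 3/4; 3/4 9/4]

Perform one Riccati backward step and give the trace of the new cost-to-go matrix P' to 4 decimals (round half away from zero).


26.7622

BᵀP = [-1.7500 -3.7500]
S = R + BᵀPB = [3] + [7.2500] = [10.2500]
BᵀPA = [-9.2500 18.5000]
K = S⁻¹·BᵀPA = [-0.9024 1.8049]
A−BK = [-0.8049 1.6098; 1.0976 -2.1951]
AᵀP(A−BK) = [4.1524 -8.3049; -8.3049 16.6098]
P' = Q + AᵀP(A−BK) = [9.1524 -9.3049; -9.3049 17.6098]
tr(P') = 26.7622


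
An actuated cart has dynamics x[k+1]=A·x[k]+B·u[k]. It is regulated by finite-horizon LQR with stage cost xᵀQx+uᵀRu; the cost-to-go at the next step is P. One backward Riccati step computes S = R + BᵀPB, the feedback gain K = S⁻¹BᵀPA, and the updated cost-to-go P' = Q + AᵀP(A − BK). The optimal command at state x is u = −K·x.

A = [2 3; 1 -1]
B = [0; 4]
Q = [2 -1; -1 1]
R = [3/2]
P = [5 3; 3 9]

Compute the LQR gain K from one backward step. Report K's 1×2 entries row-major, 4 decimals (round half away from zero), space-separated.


0.4124 0.0000

BᵀP = [12.0000 36.0000]
S = R + BᵀPB = [3/2] + [144.0000] = [145.5000]
BᵀPA = [60.0000 0.0000]
K = S⁻¹·BᵀPA = [0.4124 0.0000]
A−BK = [2.0000 3.0000; -0.6495 -1.0000]
AᵀP(A−BK) = [16.2577 24.0000; 24.0000 36.0000]
P' = Q + AᵀP(A−BK) = [18.2577 23.0000; 23.0000 37.0000]
tr(P') = 55.2577


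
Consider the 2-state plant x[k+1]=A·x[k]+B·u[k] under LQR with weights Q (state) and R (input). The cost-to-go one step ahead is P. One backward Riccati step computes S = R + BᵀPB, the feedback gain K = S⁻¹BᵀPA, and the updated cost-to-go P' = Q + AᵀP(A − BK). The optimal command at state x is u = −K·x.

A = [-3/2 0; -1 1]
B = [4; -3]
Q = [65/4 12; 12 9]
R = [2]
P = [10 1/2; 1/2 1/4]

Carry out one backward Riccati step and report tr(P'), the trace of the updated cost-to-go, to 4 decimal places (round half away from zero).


26.8760

BᵀP = [38.5000 1.2500]
S = R + BᵀPB = [2] + [150.2500] = [152.2500]
BᵀPA = [-59.0000 1.2500]
K = S⁻¹·BᵀPA = [-0.3875 0.0082]
A−BK = [0.0501 -0.0328; -2.1626 1.0246]
AᵀP(A−BK) = [1.3863 -0.5156; -0.5156 0.2397]
P' = Q + AᵀP(A−BK) = [17.6363 11.4844; 11.4844 9.2397]
tr(P') = 26.8760


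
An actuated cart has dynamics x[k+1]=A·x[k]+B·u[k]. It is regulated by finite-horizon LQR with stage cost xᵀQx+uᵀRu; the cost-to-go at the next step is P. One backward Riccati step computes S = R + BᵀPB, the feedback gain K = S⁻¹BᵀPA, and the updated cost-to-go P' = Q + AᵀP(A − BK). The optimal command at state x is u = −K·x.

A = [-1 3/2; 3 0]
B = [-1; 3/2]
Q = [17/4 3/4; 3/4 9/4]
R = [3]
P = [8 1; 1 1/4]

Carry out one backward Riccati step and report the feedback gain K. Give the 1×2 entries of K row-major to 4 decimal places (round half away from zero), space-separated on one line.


0.5401 -1.1387

BᵀP = [-6.5000 -0.6250]
S = R + BᵀPB = [3] + [5.5625] = [8.5625]
BᵀPA = [4.6250 -9.7500]
K = S⁻¹·BᵀPA = [0.5401 -1.1387]
A−BK = [-0.4599 0.3613; 2.1898 1.7080]
AᵀP(A−BK) = [1.7518 -2.2336; -2.2336 6.8978]
P' = Q + AᵀP(A−BK) = [6.0018 -1.4836; -1.4836 9.1478]
tr(P') = 15.1496


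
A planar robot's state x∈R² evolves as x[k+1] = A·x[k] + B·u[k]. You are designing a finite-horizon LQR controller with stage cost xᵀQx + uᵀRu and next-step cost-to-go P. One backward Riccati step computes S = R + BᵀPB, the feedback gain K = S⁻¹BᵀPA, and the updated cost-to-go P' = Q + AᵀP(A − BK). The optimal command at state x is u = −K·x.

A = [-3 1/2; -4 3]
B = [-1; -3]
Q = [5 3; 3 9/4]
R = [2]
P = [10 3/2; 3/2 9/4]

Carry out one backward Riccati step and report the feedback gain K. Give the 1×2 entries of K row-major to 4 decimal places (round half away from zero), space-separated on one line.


1.8545 -0.7758

BᵀP = [-14.5000 -8.2500]
S = R + BᵀPB = [2] + [39.2500] = [41.2500]
BᵀPA = [76.5000 -32.0000]
K = S⁻¹·BᵀPA = [1.8545 -0.7758]
A−BK = [-1.1455 -0.2758; 1.5636 0.6727]
AᵀP(A−BK) = [20.1273 0.8455; 0.8455 2.4258]
P' = Q + AᵀP(A−BK) = [25.1273 3.8455; 3.8455 4.6758]
tr(P') = 29.8030


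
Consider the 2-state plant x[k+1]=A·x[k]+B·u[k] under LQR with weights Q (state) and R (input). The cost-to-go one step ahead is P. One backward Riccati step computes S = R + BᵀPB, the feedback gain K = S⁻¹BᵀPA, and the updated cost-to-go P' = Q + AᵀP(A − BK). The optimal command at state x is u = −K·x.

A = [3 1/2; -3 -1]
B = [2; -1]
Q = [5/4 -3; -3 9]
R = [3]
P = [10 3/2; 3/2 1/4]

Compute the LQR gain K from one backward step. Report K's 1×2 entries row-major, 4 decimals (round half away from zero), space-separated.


1.2685 0.1745

BᵀP = [18.5000 2.7500]
S = R + BᵀPB = [3] + [34.2500] = [37.2500]
BᵀPA = [47.2500 6.5000]
K = S⁻¹·BᵀPA = [1.2685 0.1745]
A−BK = [0.4631 0.1510; -1.7315 -0.8255]
AᵀP(A−BK) = [5.3154 0.7550; 0.7550 0.1158]
P' = Q + AᵀP(A−BK) = [6.5654 -2.2450; -2.2450 9.1158]
tr(P') = 15.6812


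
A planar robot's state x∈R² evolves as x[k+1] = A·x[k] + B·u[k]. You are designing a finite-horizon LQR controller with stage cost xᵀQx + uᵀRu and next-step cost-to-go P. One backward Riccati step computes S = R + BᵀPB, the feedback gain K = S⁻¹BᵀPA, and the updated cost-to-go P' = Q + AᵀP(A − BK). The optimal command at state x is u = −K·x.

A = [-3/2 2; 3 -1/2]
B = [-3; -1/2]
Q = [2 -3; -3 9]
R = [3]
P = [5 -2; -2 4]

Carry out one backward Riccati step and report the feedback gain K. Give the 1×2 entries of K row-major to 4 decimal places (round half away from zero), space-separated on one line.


BᵀP = [-14.0000 4.0000]
S = R + BᵀPB = [3] + [40.0000] = [43.0000]
BᵀPA = [33.0000 -30.0000]
K = S⁻¹·BᵀPA = [0.7674 -0.6977]
A−BK = [0.8023 -0.0930; 3.3837 -0.8488]
AᵀP(A−BK) = [39.9244 -11.4767; -11.4767 4.0698]
P' = Q + AᵀP(A−BK) = [41.9244 -14.4767; -14.4767 13.0698]
tr(P') = 54.9942

0.7674 -0.6977


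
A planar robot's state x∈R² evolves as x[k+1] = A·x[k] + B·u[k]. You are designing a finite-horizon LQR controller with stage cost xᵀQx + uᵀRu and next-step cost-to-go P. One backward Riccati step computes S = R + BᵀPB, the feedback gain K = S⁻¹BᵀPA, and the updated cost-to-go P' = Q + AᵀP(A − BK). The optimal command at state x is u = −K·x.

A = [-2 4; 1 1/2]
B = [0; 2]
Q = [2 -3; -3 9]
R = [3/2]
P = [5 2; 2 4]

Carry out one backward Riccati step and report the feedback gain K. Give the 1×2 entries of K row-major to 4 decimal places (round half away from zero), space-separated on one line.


0.0000 1.1429

BᵀP = [4.0000 8.0000]
S = R + BᵀPB = [3/2] + [16.0000] = [17.5000]
BᵀPA = [0.0000 20.0000]
K = S⁻¹·BᵀPA = [0.0000 1.1429]
A−BK = [-2.0000 4.0000; 1.0000 -1.7857]
AᵀP(A−BK) = [16.0000 -32.0000; -32.0000 66.1429]
P' = Q + AᵀP(A−BK) = [18.0000 -35.0000; -35.0000 75.1429]
tr(P') = 93.1429


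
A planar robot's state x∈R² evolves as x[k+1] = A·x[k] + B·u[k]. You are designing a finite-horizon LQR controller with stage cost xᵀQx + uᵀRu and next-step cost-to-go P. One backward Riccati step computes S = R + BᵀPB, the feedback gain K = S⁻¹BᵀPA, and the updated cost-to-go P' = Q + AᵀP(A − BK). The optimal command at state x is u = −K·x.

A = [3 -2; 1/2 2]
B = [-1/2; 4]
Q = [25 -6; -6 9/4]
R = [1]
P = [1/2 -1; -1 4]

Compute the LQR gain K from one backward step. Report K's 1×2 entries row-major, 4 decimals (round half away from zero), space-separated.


BᵀP = [-4.2500 16.5000]
S = R + BᵀPB = [1] + [68.1250] = [69.1250]
BᵀPA = [-4.5000 41.5000]
K = S⁻¹·BᵀPA = [-0.0651 0.6004]
A−BK = [2.9675 -1.6998; 0.7604 -0.4014]
AᵀP(A−BK) = [2.2071 -1.2984; -1.2984 1.0850]
P' = Q + AᵀP(A−BK) = [27.2071 -7.2984; -7.2984 3.3350]
tr(P') = 30.5420

-0.0651 0.6004


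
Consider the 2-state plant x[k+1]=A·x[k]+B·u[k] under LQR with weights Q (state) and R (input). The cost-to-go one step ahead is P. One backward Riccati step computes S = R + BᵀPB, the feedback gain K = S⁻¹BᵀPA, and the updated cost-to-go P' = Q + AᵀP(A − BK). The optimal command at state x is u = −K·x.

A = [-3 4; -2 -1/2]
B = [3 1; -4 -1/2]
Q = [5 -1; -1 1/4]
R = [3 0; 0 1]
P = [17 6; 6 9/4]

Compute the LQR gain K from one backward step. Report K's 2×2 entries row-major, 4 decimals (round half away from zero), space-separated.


-0.8198 0.9826 -2.6512 2.5039

BᵀP = [27.0000 9.0000; 14.0000 4.8750]
S = R + BᵀPB = [3 0; 0 1] + [45.0000 22.5000; 22.5000 11.5625] = [48.0000 22.5000; 22.5000 12.5625]
BᵀPA = [-99.0000 103.5000; -51.7500 53.5625]
K = S⁻¹·BᵀPA = [-0.8198 0.9826; -2.6512 2.5039]
A−BK = [2.1105 -1.4516; -6.6047 4.6822]
AᵀP(A−BK) = [15.6453 -13.9012; -13.9012 12.7539]
P' = Q + AᵀP(A−BK) = [20.6453 -14.9012; -14.9012 13.0039]
tr(P') = 33.6492


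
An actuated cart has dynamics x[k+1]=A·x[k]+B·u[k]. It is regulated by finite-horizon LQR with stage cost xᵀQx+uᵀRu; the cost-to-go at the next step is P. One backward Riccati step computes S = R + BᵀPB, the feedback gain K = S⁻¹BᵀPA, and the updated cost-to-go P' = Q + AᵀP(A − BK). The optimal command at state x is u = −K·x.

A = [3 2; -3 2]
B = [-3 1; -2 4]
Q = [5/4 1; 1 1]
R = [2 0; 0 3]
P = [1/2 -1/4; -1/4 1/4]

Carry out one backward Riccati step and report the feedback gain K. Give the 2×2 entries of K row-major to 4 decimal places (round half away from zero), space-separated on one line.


-0.8333 -0.3333 -0.6818 0.0909

BᵀP = [-1.0000 0.2500; -0.5000 0.7500]
S = R + BᵀPB = [2 0; 0 3] + [2.5000 0.0000; 0.0000 2.5000] = [4.5000 0.0000; 0.0000 5.5000]
BᵀPA = [-3.7500 -1.5000; -3.7500 0.5000]
K = S⁻¹·BᵀPA = [-0.8333 -0.3333; -0.6818 0.0909]
A−BK = [1.1818 0.9091; -1.9394 0.9697]
AᵀP(A−BK) = [5.5682 0.5909; 0.5909 0.4545]
P' = Q + AᵀP(A−BK) = [6.8182 1.5909; 1.5909 1.4545]
tr(P') = 8.2727


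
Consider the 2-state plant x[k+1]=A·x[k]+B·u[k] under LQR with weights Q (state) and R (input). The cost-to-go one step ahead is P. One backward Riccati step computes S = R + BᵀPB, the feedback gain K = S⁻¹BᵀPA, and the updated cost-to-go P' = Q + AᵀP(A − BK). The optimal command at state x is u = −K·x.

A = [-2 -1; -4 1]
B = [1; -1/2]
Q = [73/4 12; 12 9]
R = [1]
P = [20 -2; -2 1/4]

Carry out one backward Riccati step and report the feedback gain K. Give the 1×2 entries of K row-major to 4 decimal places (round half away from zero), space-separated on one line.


-1.4526 -1.0027

BᵀP = [21.0000 -2.1250]
S = R + BᵀPB = [1] + [22.0625] = [23.0625]
BᵀPA = [-33.5000 -23.1250]
K = S⁻¹·BᵀPA = [-1.4526 -1.0027]
A−BK = [-0.5474 0.0027; -4.7263 0.4986]
AᵀP(A−BK) = [3.3388 1.4092; 1.4092 1.0623]
P' = Q + AᵀP(A−BK) = [21.5888 13.4092; 13.4092 10.0623]
tr(P') = 31.6511


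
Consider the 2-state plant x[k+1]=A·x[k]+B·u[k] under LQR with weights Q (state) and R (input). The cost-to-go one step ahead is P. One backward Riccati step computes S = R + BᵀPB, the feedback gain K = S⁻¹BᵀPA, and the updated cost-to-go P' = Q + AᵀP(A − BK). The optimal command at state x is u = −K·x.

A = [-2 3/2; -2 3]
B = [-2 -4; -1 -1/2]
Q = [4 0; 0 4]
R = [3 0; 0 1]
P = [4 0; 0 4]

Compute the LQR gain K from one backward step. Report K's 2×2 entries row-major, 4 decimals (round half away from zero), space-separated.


BᵀP = [-8.0000 -4.0000; -16.0000 -2.0000]
S = R + BᵀPB = [3 0; 0 1] + [20.0000 34.0000; 34.0000 65.0000] = [23.0000 34.0000; 34.0000 66.0000]
BᵀPA = [24.0000 -24.0000; 36.0000 -30.0000]
K = S⁻¹·BᵀPA = [0.9945 -1.5580; 0.0331 0.3481]
A−BK = [0.1215 -0.2238; -0.9890 1.6160]
AᵀP(A−BK) = [6.9392 -11.1381; -11.1381 18.0497]
P' = Q + AᵀP(A−BK) = [10.9392 -11.1381; -11.1381 22.0497]
tr(P') = 32.9890

0.9945 -1.5580 0.0331 0.3481


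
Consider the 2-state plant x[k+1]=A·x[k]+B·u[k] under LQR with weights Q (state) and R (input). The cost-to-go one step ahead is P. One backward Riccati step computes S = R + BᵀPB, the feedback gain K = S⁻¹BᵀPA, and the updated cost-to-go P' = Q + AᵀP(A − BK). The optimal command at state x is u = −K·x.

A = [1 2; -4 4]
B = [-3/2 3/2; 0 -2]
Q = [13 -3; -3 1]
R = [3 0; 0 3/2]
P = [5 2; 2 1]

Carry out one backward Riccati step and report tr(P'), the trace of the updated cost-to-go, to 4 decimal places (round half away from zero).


33.5514

BᵀP = [-7.5000 -3.0000; 3.5000 1.0000]
S = R + BᵀPB = [3 0; 0 3/2] + [11.2500 -5.2500; -5.2500 3.2500] = [14.2500 -5.2500; -5.2500 4.7500]
BᵀPA = [4.5000 -27.0000; -0.5000 11.0000]
K = S⁻¹·BᵀPA = [0.4673 -1.7570; 0.4112 0.3738]
A−BK = [1.0841 -1.1963; -3.1776 4.7477]
AᵀP(A−BK) = [3.1028 -5.9065; -5.9065 16.4486]
P' = Q + AᵀP(A−BK) = [16.1028 -8.9065; -8.9065 17.4486]
tr(P') = 33.5514


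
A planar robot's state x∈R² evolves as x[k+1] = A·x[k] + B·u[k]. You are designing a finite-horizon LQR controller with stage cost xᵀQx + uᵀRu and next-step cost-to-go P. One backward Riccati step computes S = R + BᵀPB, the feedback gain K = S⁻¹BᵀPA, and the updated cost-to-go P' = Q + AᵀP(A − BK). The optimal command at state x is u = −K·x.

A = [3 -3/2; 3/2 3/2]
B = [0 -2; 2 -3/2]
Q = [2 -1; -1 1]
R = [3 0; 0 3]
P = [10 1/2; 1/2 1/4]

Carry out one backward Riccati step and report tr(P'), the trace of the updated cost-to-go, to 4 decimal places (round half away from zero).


BᵀP = [1.0000 0.5000; -20.7500 -1.3750]
S = R + BᵀPB = [3 0; 0 3] + [1.0000 -2.7500; -2.7500 43.5625] = [4.0000 -2.7500; -2.7500 46.5625]
BᵀPA = [3.7500 -0.7500; -64.3125 29.0625]
K = S⁻¹·BᵀPA = [-0.0126 0.2518; -1.3820 0.6390]
A−BK = [0.2361 -0.2219; -0.5477 1.9549]
AᵀP(A−BK) = [6.2329 -3.1590; -3.1590 2.4294]
P' = Q + AᵀP(A−BK) = [8.2329 -4.1590; -4.1590 3.4294]
tr(P') = 11.6624

11.6624


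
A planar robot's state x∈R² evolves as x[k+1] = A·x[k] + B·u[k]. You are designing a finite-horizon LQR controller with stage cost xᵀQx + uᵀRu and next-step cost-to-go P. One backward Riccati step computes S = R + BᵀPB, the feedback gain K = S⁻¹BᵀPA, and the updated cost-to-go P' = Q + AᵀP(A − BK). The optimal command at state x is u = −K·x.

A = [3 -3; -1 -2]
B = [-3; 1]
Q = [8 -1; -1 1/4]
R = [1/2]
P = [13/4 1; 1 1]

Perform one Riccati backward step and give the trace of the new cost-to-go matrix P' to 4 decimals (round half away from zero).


BᵀP = [-8.7500 -2.0000]
S = R + BᵀPB = [1/2] + [24.2500] = [24.7500]
BᵀPA = [-24.2500 30.2500]
K = S⁻¹·BᵀPA = [-0.9798 1.2222]
A−BK = [0.0606 0.6667; -0.0202 -3.2222]
AᵀP(A−BK) = [0.4899 -0.6111; -0.6111 8.2778]
P' = Q + AᵀP(A−BK) = [8.4899 -1.6111; -1.6111 8.5278]
tr(P') = 17.0177

17.0177


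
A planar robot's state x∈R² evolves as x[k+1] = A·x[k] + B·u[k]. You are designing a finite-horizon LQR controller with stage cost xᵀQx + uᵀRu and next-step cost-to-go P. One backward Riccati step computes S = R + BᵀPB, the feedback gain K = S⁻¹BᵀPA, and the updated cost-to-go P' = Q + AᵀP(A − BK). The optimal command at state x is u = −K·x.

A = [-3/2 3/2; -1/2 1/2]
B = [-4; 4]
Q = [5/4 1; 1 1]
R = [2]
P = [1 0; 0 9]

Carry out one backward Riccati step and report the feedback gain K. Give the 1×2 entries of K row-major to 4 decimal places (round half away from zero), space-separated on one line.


BᵀP = [-4.0000 36.0000]
S = R + BᵀPB = [2] + [160.0000] = [162.0000]
BᵀPA = [-12.0000 12.0000]
K = S⁻¹·BᵀPA = [-0.0741 0.0741]
A−BK = [-1.7963 1.7963; -0.2037 0.2037]
AᵀP(A−BK) = [3.6111 -3.6111; -3.6111 3.6111]
P' = Q + AᵀP(A−BK) = [4.8611 -2.6111; -2.6111 4.6111]
tr(P') = 9.4722

-0.0741 0.0741


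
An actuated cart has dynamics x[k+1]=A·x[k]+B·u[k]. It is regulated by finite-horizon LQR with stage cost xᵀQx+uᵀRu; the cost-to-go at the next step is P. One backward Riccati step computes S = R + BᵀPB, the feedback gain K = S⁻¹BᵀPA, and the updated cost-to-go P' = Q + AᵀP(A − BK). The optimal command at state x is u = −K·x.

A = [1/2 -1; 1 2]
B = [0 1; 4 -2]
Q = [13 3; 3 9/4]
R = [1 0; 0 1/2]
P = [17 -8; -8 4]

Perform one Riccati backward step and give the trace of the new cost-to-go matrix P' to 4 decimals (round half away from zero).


BᵀP = [-32.0000 16.0000; 33.0000 -16.0000]
S = R + BᵀPB = [1 0; 0 1/2] + [64.0000 -64.0000; -64.0000 65.0000] = [65.0000 -64.0000; -64.0000 65.5000]
BᵀPA = [0.0000 64.0000; 0.5000 -65.0000]
K = S⁻¹·BᵀPA = [0.1981 0.1981; 0.2012 -0.7988]
A−BK = [0.2988 -0.2012; 0.6099 -0.3901]
AᵀP(A−BK) = [0.1494 -0.1006; -0.1006 0.3994]
P' = Q + AᵀP(A−BK) = [13.1494 2.8994; 2.8994 2.6494]
tr(P') = 15.7988

15.7988


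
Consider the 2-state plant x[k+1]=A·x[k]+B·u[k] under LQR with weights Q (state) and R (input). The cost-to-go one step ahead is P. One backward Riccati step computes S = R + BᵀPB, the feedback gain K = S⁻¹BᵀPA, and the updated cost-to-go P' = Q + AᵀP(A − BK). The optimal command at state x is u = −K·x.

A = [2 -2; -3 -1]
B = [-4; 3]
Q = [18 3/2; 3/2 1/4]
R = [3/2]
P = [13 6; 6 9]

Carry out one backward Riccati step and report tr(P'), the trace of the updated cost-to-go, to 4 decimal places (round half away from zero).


94.9394

BᵀP = [-34.0000 3.0000]
S = R + BᵀPB = [3/2] + [145.0000] = [146.5000]
BᵀPA = [-77.0000 65.0000]
K = S⁻¹·BᵀPA = [-0.5256 0.4437]
A−BK = [-0.1024 -0.2253; -1.4232 -2.3311]
AᵀP(A−BK) = [20.5290 33.1638; 33.1638 56.1604]
P' = Q + AᵀP(A−BK) = [38.5290 34.6638; 34.6638 56.4104]
tr(P') = 94.9394


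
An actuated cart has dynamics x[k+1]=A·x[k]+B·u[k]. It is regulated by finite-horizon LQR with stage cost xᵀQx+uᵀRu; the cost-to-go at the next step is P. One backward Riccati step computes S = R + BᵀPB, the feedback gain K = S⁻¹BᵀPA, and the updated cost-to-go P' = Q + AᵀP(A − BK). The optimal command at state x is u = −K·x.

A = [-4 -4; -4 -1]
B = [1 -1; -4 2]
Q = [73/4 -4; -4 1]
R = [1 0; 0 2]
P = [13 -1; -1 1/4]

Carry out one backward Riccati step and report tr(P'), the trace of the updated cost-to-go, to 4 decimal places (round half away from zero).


BᵀP = [17.0000 -2.0000; -15.0000 1.5000]
S = R + BᵀPB = [1 0; 0 2] + [25.0000 -21.0000; -21.0000 18.0000] = [26.0000 -21.0000; -21.0000 20.0000]
BᵀPA = [-60.0000 -66.0000; 54.0000 58.5000]
K = S⁻¹·BᵀPA = [-0.8354 -1.1582; 1.8228 1.7089]
A−BK = [-1.3418 -1.1329; -10.9873 -9.0506]
AᵀP(A−BK) = [31.4430 27.2278; 27.2278 23.8386]
P' = Q + AᵀP(A−BK) = [49.6930 23.2278; 23.2278 24.8386]
tr(P') = 74.5316

74.5316


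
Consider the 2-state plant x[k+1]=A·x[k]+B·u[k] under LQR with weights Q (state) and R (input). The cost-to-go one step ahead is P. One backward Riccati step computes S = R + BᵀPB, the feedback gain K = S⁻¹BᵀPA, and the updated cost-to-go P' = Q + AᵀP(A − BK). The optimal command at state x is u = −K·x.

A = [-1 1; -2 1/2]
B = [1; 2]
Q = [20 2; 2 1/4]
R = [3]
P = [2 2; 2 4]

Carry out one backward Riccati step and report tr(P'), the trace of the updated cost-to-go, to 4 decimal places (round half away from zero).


BᵀP = [6.0000 10.0000]
S = R + BᵀPB = [3] + [26.0000] = [29.0000]
BᵀPA = [-26.0000 11.0000]
K = S⁻¹·BᵀPA = [-0.8966 0.3793]
A−BK = [-0.1034 0.6207; -0.2069 -0.2586]
AᵀP(A−BK) = [2.6897 -1.1379; -1.1379 0.8276]
P' = Q + AᵀP(A−BK) = [22.6897 0.8621; 0.8621 1.0776]
tr(P') = 23.7672

23.7672


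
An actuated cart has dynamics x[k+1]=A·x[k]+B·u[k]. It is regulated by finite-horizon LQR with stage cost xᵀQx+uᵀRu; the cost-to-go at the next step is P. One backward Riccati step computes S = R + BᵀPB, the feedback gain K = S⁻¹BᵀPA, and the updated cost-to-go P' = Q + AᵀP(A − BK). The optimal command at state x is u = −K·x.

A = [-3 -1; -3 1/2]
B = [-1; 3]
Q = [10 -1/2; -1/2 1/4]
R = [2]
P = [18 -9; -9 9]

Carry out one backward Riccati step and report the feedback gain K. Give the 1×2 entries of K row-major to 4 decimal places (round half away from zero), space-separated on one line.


BᵀP = [-45.0000 36.0000]
S = R + BᵀPB = [2] + [153.0000] = [155.0000]
BᵀPA = [27.0000 63.0000]
K = S⁻¹·BᵀPA = [0.1742 0.4065]
A−BK = [-2.8258 -0.5935; -3.5226 -0.7194]
AᵀP(A−BK) = [76.2968 16.0258; 16.0258 3.6435]
P' = Q + AᵀP(A−BK) = [86.2968 15.5258; 15.5258 3.8935]
tr(P') = 90.1903

0.1742 0.4065


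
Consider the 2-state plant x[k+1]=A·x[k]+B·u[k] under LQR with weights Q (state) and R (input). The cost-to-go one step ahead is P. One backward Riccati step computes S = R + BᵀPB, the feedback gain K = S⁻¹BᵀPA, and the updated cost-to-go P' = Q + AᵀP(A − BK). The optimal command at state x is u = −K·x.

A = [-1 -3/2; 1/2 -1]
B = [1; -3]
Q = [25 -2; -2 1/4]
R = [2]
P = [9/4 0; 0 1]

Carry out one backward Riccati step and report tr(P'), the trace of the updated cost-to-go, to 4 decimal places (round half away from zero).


BᵀP = [2.2500 -3.0000]
S = R + BᵀPB = [2] + [11.2500] = [13.2500]
BᵀPA = [-3.7500 -0.3750]
K = S⁻¹·BᵀPA = [-0.2830 -0.0283]
A−BK = [-0.7170 -1.4717; -0.3491 -1.0849]
AᵀP(A−BK) = [1.4387 2.7689; 2.7689 6.0519]
P' = Q + AᵀP(A−BK) = [26.4387 0.7689; 0.7689 6.3019]
tr(P') = 32.7406

32.7406


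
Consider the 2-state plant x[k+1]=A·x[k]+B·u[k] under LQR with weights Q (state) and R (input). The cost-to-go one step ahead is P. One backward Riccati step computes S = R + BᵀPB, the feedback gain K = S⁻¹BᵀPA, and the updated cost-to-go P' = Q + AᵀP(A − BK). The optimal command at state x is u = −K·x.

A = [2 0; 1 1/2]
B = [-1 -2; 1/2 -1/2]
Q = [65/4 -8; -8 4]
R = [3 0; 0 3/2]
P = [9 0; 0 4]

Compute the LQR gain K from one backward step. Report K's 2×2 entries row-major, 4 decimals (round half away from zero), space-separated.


0.1418 0.2624 -1.0496 -0.1418

BᵀP = [-9.0000 2.0000; -18.0000 -2.0000]
S = R + BᵀPB = [3 0; 0 3/2] + [10.0000 17.0000; 17.0000 37.0000] = [13.0000 17.0000; 17.0000 38.5000]
BᵀPA = [-16.0000 1.0000; -38.0000 -1.0000]
K = S⁻¹·BᵀPA = [0.1418 0.2624; -1.0496 -0.1418]
A−BK = [0.0426 -0.0213; 0.4043 0.2979]
AᵀP(A−BK) = [2.3830 0.8085; 0.8085 0.5957]
P' = Q + AᵀP(A−BK) = [18.6330 -7.1915; -7.1915 4.5957]
tr(P') = 23.2287


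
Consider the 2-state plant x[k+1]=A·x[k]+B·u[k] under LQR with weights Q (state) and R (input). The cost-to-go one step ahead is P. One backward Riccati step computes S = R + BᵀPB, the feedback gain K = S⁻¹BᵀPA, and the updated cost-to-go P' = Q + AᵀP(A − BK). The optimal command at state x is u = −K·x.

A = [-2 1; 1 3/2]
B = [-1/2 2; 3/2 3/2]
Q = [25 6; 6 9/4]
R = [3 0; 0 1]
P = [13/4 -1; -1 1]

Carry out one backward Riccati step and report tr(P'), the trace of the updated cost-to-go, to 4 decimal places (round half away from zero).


BᵀP = [-3.1250 2.0000; 5.0000 -0.5000]
S = R + BᵀPB = [3 0; 0 1] + [4.5625 -3.2500; -3.2500 9.2500] = [7.5625 -3.2500; -3.2500 10.2500]
BᵀPA = [8.2500 -0.1250; -10.5000 4.2500]
K = S⁻¹·BᵀPA = [0.7533 0.1872; -0.7855 0.4740]
A−BK = [-0.0523 0.1456; 1.0483 0.5083]
AᵀP(A−BK) = [3.5370 0.4327; 0.4327 0.5090]
P' = Q + AᵀP(A−BK) = [28.5370 6.4327; 6.4327 2.7590]
tr(P') = 31.2960

31.2960


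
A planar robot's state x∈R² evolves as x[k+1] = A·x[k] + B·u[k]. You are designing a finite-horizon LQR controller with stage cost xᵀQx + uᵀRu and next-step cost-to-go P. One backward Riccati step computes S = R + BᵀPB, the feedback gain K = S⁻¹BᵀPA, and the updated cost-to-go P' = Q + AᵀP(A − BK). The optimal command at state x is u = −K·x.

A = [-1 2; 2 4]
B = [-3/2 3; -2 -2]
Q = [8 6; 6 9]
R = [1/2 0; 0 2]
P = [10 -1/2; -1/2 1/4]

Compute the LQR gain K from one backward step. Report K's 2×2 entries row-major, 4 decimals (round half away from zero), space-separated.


BᵀP = [-14.0000 0.2500; 31.0000 -2.0000]
S = R + BᵀPB = [1/2 0; 0 2] + [20.5000 -42.5000; -42.5000 97.0000] = [21.0000 -42.5000; -42.5000 99.0000]
BᵀPA = [14.5000 -27.0000; -35.0000 54.0000]
K = S⁻¹·BᵀPA = [-0.1907 -1.3859; -0.4354 -0.0495]
A−BK = [0.0202 0.0697; 0.7479 1.1292]
AᵀP(A−BK) = [0.5261 0.3630; 0.3630 1.2539]
P' = Q + AᵀP(A−BK) = [8.5261 6.3630; 6.3630 10.2539]
tr(P') = 18.7800

-0.1907 -1.3859 -0.4354 -0.0495


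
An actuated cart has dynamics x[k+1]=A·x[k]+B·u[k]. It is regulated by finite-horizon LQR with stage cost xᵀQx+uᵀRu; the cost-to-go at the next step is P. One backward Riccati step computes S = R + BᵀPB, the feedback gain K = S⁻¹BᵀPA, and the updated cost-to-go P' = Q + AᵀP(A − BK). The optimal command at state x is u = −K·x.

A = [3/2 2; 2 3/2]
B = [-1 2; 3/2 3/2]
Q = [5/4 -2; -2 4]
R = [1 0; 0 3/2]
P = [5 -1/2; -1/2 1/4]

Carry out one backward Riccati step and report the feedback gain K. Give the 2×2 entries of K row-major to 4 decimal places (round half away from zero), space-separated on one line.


BᵀP = [-5.7500 0.8750; 9.2500 -0.6250]
S = R + BᵀPB = [1 0; 0 3/2] + [7.0625 -10.1875; -10.1875 17.5625] = [8.0625 -10.1875; -10.1875 19.0625]
BᵀPA = [-6.8750 -10.1875; 12.6250 17.5625]
K = S⁻¹·BᵀPA = [-0.0488 -0.3062; 0.6362 0.7577]
A−BK = [0.1788 0.1785; 1.1190 0.8228]
AᵀP(A−BK) = [0.8823 0.9543; 0.9543 1.1365]
P' = Q + AᵀP(A−BK) = [2.1323 -1.0457; -1.0457 5.1365]
tr(P') = 7.2688

-0.0488 -0.3062 0.6362 0.7577


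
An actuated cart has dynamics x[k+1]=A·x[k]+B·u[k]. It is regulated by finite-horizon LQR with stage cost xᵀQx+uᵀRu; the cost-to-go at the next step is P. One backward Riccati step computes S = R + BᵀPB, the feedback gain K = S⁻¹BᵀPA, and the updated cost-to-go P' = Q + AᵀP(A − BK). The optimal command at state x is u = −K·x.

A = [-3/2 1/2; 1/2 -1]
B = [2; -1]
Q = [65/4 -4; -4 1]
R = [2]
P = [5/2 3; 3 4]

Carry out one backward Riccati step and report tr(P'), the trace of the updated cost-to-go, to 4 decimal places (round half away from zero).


BᵀP = [2.0000 2.0000]
S = R + BᵀPB = [2] + [2.0000] = [4.0000]
BᵀPA = [-2.0000 -1.0000]
K = S⁻¹·BᵀPA = [-0.5000 -0.2500]
A−BK = [-0.5000 1.0000; 0.0000 -1.2500]
AᵀP(A−BK) = [1.1250 0.8750; 0.8750 1.3750]
P' = Q + AᵀP(A−BK) = [17.3750 -3.1250; -3.1250 2.3750]
tr(P') = 19.7500

19.7500


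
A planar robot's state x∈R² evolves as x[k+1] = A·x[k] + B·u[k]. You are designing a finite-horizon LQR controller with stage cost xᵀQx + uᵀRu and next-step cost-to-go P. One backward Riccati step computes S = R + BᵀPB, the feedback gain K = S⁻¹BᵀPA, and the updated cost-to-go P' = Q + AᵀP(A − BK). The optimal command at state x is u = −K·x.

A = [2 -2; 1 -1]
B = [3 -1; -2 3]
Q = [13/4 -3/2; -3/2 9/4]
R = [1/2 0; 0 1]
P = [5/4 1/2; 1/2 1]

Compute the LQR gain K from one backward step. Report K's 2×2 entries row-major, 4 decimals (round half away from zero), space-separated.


BᵀP = [2.7500 -0.5000; 0.2500 2.5000]
S = R + BᵀPB = [1/2 0; 0 1] + [9.2500 -4.2500; -4.2500 7.2500] = [9.7500 -4.2500; -4.2500 8.2500]
BᵀPA = [5.0000 -5.0000; 3.0000 -3.0000]
K = S⁻¹·BᵀPA = [0.8657 -0.8657; 0.8096 -0.8096]
A−BK = [0.2124 -0.2124; 0.3026 -0.3026]
AᵀP(A−BK) = [1.2425 -1.2425; -1.2425 1.2425]
P' = Q + AᵀP(A−BK) = [4.4925 -2.7425; -2.7425 3.4925]
tr(P') = 7.9850

0.8657 -0.8657 0.8096 -0.8096


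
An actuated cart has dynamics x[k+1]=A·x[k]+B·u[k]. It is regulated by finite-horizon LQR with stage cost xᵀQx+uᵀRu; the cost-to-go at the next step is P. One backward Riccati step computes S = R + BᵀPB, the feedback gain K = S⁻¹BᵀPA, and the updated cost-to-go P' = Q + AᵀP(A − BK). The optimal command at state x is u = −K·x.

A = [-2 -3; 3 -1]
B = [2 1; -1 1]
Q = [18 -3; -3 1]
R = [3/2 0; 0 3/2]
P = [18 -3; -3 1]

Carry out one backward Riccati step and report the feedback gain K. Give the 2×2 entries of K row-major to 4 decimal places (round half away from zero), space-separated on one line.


-1.2313 -0.9511 0.2345 -0.8664

BᵀP = [39.0000 -7.0000; 15.0000 -2.0000]
S = R + BᵀPB = [3/2 0; 0 3/2] + [85.0000 32.0000; 32.0000 13.0000] = [86.5000 32.0000; 32.0000 14.5000]
BᵀPA = [-99.0000 -110.0000; -36.0000 -43.0000]
K = S⁻¹·BᵀPA = [-1.2313 -0.9511; 0.2345 -0.8664]
A−BK = [0.2280 -0.2313; 1.5342 -1.0847]
AᵀP(A−BK) = [3.5472 0.6450; 0.6450 3.1173]
P' = Q + AᵀP(A−BK) = [21.5472 -2.3550; -2.3550 4.1173]
tr(P') = 25.6645


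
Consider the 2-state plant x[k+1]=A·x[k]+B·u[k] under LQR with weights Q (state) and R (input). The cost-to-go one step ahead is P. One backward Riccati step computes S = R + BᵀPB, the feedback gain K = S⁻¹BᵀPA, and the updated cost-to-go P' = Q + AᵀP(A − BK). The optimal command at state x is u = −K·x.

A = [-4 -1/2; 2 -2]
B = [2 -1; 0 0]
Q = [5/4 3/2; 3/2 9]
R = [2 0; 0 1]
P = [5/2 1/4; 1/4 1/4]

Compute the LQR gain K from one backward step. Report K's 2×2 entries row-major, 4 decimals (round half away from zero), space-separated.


-1.1176 -0.2059 1.1176 0.2059

BᵀP = [5.0000 0.5000; -2.5000 -0.2500]
S = R + BᵀPB = [2 0; 0 1] + [10.0000 -5.0000; -5.0000 2.5000] = [12.0000 -5.0000; -5.0000 3.5000]
BᵀPA = [-19.0000 -3.5000; 9.5000 1.7500]
K = S⁻¹·BᵀPA = [-1.1176 -0.2059; 1.1176 0.2059]
A−BK = [-0.6471 0.1176; 2.0000 -2.0000]
AᵀP(A−BK) = [5.1471 -0.1176; -0.1176 1.0441]
P' = Q + AᵀP(A−BK) = [6.3971 1.3824; 1.3824 10.0441]
tr(P') = 16.4412


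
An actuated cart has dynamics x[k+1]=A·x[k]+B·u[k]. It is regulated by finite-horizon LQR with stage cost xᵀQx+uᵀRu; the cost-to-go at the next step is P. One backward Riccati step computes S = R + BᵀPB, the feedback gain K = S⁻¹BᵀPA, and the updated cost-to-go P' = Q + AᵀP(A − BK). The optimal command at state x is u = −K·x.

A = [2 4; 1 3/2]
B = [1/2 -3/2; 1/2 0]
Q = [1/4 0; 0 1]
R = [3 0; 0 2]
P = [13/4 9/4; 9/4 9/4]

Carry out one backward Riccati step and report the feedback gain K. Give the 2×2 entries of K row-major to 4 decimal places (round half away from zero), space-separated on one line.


0.5272 0.9516 -1.1759 -2.2161

BᵀP = [2.7500 2.2500; -4.8750 -3.3750]
S = R + BᵀPB = [3 0; 0 2] + [2.5000 -4.1250; -4.1250 7.3125] = [5.5000 -4.1250; -4.1250 9.3125]
BᵀPA = [7.7500 14.3750; -13.1250 -24.5625]
K = S⁻¹·BᵀPA = [0.5272 0.9516; -1.1759 -2.2161]
A−BK = [-0.0274 0.2001; 0.7364 1.0242]
AᵀP(A−BK) = [4.7309 8.6642; 8.6642 15.9511]
P' = Q + AᵀP(A−BK) = [4.9809 8.6642; 8.6642 16.9511]
tr(P') = 21.9320


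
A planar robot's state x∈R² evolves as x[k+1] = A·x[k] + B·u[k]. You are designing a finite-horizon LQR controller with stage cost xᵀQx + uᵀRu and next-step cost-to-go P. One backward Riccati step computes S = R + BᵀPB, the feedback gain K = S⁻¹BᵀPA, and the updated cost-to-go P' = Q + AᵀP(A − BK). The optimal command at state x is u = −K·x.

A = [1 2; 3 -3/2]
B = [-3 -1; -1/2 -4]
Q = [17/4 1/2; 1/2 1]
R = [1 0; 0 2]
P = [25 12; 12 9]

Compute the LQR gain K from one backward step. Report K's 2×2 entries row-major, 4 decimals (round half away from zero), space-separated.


-0.1162 -0.7867 -0.7070 0.4388

BᵀP = [-81.0000 -40.5000; -73.0000 -48.0000]
S = R + BᵀPB = [1 0; 0 2] + [263.2500 243.0000; 243.0000 265.0000] = [264.2500 243.0000; 243.0000 267.0000]
BᵀPA = [-202.5000 -101.2500; -217.0000 -74.0000]
K = S⁻¹·BᵀPA = [-0.1162 -0.7867; -0.7070 0.4388]
A−BK = [-0.0555 0.0787; 0.1139 -0.1380]
AᵀP(A−BK) = [1.0553 -0.5803; -0.5803 1.0697]
P' = Q + AᵀP(A−BK) = [5.3053 -0.0803; -0.0803 2.0697]
tr(P') = 7.3749


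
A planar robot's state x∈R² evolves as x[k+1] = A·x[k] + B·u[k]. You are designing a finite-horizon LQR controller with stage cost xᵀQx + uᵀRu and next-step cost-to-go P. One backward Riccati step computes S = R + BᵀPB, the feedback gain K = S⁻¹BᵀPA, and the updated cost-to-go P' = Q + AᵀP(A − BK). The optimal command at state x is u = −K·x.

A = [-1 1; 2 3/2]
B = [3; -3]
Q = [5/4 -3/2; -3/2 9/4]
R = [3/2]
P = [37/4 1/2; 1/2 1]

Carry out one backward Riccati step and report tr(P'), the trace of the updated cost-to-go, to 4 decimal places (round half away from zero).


10.8584

BᵀP = [26.2500 -1.5000]
S = R + BᵀPB = [3/2] + [83.2500] = [84.7500]
BᵀPA = [-29.2500 24.0000]
K = S⁻¹·BᵀPA = [-0.3451 0.2832]
A−BK = [0.0354 0.1504; 0.9646 2.3496]
AᵀP(A−BK) = [1.1549 2.2832; 2.2832 6.2035]
P' = Q + AᵀP(A−BK) = [2.4049 0.7832; 0.7832 8.4535]
tr(P') = 10.8584


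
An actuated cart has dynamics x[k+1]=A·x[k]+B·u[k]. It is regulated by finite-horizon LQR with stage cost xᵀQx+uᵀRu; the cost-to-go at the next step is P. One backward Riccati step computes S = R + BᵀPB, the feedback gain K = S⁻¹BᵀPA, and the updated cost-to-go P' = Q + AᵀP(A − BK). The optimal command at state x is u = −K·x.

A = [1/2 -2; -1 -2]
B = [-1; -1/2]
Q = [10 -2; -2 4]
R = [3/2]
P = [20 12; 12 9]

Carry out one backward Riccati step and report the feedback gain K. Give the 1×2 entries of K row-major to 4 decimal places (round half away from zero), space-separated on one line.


0.0979 2.3776

BᵀP = [-26.0000 -16.5000]
S = R + BᵀPB = [3/2] + [34.2500] = [35.7500]
BᵀPA = [3.5000 85.0000]
K = S⁻¹·BᵀPA = [0.0979 2.3776]
A−BK = [0.5979 0.3776; -0.9510 -0.8112]
AᵀP(A−BK) = [1.6573 1.6783; 1.6783 9.9021]
P' = Q + AᵀP(A−BK) = [11.6573 -0.3217; -0.3217 13.9021]
tr(P') = 25.5594


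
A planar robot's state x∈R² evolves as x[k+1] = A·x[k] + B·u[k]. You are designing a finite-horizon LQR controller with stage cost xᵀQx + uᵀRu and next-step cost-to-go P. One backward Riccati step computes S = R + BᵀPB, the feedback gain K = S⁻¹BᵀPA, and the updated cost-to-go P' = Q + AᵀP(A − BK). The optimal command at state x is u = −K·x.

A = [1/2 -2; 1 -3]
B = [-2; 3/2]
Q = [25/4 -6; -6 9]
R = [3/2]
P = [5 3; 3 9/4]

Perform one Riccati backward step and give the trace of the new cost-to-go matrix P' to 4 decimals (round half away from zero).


BᵀP = [-5.5000 -2.6250]
S = R + BᵀPB = [3/2] + [7.0625] = [8.5625]
BᵀPA = [-5.3750 18.8750]
K = S⁻¹·BᵀPA = [-0.6277 2.2044]
A−BK = [-0.7555 2.4088; 1.9416 -6.3066]
AᵀP(A−BK) = [3.1259 -10.4015; -10.4015 34.6423]
P' = Q + AᵀP(A−BK) = [9.3759 -16.4015; -16.4015 43.6423]
tr(P') = 53.0182

53.0182


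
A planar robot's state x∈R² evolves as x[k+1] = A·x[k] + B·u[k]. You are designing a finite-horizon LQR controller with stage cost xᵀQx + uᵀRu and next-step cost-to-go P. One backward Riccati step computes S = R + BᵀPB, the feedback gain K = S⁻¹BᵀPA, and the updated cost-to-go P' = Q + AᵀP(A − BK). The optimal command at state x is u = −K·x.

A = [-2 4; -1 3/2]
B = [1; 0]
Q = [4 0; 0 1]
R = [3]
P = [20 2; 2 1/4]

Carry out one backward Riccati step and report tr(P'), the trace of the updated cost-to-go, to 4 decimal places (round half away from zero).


BᵀP = [20.0000 2.0000]
S = R + BᵀPB = [3] + [20.0000] = [23.0000]
BᵀPA = [-42.0000 83.0000]
K = S⁻¹·BᵀPA = [-1.8261 3.6087]
A−BK = [-0.1739 0.3913; -1.0000 1.5000]
AᵀP(A−BK) = [11.5543 -22.8098; -22.8098 45.0408]
P' = Q + AᵀP(A−BK) = [15.5543 -22.8098; -22.8098 46.0408]
tr(P') = 61.5951

61.5951


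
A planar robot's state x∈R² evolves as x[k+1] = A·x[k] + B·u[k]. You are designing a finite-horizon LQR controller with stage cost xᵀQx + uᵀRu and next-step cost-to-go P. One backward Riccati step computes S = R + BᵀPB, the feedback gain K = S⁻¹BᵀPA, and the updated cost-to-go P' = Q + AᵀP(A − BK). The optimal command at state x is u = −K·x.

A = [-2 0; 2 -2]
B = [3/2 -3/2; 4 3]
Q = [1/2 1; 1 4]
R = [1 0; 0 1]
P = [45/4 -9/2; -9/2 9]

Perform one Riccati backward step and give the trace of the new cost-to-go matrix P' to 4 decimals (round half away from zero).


BᵀP = [-1.1250 29.2500; -30.3750 33.7500]
S = R + BᵀPB = [1 0; 0 1] + [115.3125 89.4375; 89.4375 146.8125] = [116.3125 89.4375; 89.4375 147.8125]
BᵀPA = [60.7500 -58.5000; 128.2500 -67.5000]
K = S⁻¹·BᵀPA = [-0.2709 -0.2839; 1.0316 -0.2849]
A−BK = [-0.0462 -0.0015; -0.0110 -0.0098]
AᵀP(A−BK) = [1.1581 -0.2173; -0.2173 0.1625]
P' = Q + AᵀP(A−BK) = [1.6581 0.7827; 0.7827 4.1625]
tr(P') = 5.8206

5.8206


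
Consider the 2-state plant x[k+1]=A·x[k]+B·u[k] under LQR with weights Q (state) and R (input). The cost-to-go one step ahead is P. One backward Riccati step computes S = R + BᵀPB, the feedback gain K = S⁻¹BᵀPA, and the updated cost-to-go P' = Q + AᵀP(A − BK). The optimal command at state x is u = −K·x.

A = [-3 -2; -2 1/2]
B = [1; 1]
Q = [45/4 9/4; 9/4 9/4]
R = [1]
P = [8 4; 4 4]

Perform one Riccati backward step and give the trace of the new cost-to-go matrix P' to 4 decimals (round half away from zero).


26.6905

BᵀP = [12.0000 8.0000]
S = R + BᵀPB = [1] + [20.0000] = [21.0000]
BᵀPA = [-52.0000 -20.0000]
K = S⁻¹·BᵀPA = [-2.4762 -0.9524]
A−BK = [-0.5238 -1.0476; 0.4762 1.4524]
AᵀP(A−BK) = [7.2381 4.4762; 4.4762 5.9524]
P' = Q + AᵀP(A−BK) = [18.4881 6.7262; 6.7262 8.2024]
tr(P') = 26.6905


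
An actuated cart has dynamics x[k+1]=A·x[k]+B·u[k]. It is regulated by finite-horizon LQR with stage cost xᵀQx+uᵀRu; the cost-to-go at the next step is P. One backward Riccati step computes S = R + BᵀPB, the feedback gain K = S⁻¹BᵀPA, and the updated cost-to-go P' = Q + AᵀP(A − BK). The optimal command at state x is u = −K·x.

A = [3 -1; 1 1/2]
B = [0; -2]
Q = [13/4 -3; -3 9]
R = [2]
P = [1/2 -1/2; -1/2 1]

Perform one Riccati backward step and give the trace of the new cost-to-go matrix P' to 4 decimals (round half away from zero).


15.1667

BᵀP = [1.0000 -2.0000]
S = R + BᵀPB = [2] + [4.0000] = [6.0000]
BᵀPA = [1.0000 -2.0000]
K = S⁻¹·BᵀPA = [0.1667 -0.3333]
A−BK = [3.0000 -1.0000; 1.3333 -0.1667]
AᵀP(A−BK) = [2.3333 -0.9167; -0.9167 0.5833]
P' = Q + AᵀP(A−BK) = [5.5833 -3.9167; -3.9167 9.5833]
tr(P') = 15.1667


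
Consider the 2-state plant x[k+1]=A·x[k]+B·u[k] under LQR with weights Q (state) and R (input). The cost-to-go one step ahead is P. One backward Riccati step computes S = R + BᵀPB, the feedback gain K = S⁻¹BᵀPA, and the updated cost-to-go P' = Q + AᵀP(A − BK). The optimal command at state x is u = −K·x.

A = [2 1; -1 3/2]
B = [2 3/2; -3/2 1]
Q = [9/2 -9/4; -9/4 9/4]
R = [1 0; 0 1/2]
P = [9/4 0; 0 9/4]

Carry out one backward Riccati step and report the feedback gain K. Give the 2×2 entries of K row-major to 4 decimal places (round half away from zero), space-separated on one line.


BᵀP = [4.5000 -3.3750; 3.3750 2.2500]
S = R + BᵀPB = [1 0; 0 1/2] + [14.0625 3.3750; 3.3750 7.3125] = [15.0625 3.3750; 3.3750 7.8125]
BᵀPA = [12.3750 -0.5625; 4.5000 6.7500]
K = S⁻¹·BᵀPA = [0.7667 -0.2557; 0.2448 0.9745]
A−BK = [0.0994 0.0497; -0.0947 0.1420]
AᵀP(A−BK) = [0.6602 -0.0959; -0.0959 0.5911]
P' = Q + AᵀP(A−BK) = [5.1602 -2.3459; -2.3459 2.8411]
tr(P') = 8.0013

0.7667 -0.2557 0.2448 0.9745
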